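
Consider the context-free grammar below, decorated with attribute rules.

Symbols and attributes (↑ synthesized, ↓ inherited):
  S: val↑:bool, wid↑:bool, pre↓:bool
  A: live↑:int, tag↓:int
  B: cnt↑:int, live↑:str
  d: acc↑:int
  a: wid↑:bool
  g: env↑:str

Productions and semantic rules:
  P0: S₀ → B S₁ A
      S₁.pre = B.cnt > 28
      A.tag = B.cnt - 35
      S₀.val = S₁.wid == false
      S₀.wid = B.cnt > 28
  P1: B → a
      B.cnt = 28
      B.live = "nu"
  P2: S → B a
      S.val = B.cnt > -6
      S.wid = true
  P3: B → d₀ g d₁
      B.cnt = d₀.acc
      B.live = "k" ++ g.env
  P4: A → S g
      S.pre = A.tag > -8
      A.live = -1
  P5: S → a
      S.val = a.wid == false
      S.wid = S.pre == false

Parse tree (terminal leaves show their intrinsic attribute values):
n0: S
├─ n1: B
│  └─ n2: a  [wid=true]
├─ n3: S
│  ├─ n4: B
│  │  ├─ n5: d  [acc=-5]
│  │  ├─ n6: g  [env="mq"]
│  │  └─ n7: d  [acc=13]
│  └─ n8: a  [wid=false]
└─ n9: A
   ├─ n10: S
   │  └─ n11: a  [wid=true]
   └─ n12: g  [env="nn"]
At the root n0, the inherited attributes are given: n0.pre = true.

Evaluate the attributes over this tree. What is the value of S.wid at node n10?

false

1. n0.pre = true  [given at root]
2. n2.wid = true  [terminal]
3. n1.cnt = 28  [28]
4. n1.live = "nu"  ["nu"]
5. n3.pre = false  [B.cnt > 28]
6. n5.acc = -5  [terminal]
7. n6.env = "mq"  [terminal]
8. n7.acc = 13  [terminal]
9. n4.cnt = -5  [d₀.acc]
10. n4.live = "kmq"  ["k" ++ g.env]
11. n8.wid = false  [terminal]
12. n3.val = true  [B.cnt > -6]
13. n3.wid = true  [true]
14. n9.tag = -7  [B.cnt - 35]
15. n10.pre = true  [A.tag > -8]
16. n11.wid = true  [terminal]
17. n10.val = false  [a.wid == false]
18. n10.wid = false  [S.pre == false]
19. n12.env = "nn"  [terminal]
20. n9.live = -1  [-1]
21. n0.val = false  [S₁.wid == false]
22. n0.wid = false  [B.cnt > 28]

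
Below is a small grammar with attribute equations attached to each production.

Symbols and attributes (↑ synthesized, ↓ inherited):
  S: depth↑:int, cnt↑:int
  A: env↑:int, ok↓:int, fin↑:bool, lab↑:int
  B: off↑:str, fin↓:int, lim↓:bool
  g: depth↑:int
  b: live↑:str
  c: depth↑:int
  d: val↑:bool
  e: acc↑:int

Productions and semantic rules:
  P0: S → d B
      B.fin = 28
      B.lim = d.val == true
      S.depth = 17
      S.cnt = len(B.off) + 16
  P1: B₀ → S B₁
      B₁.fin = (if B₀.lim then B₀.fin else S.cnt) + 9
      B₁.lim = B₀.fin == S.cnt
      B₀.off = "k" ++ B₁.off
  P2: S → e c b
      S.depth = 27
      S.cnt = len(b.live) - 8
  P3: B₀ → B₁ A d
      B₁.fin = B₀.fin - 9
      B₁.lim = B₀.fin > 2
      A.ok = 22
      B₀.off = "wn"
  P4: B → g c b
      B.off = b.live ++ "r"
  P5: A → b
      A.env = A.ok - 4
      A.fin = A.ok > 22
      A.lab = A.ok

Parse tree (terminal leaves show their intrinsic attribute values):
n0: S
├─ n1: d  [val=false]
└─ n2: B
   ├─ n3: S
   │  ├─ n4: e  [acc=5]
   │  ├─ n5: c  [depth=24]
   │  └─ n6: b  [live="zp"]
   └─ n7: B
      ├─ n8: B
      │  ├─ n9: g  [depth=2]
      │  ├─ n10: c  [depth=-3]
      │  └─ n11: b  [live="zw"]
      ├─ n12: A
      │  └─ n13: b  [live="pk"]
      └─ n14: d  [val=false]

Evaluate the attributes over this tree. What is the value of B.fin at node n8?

-6

1. n1.val = false  [terminal]
2. n2.fin = 28  [28]
3. n2.lim = false  [d.val == true]
4. n4.acc = 5  [terminal]
5. n5.depth = 24  [terminal]
6. n6.live = "zp"  [terminal]
7. n3.depth = 27  [27]
8. n3.cnt = -6  [len(b.live) - 8]
9. n7.fin = 3  [(if B₀.lim then B₀.fin else S.cnt) + 9]
10. n7.lim = false  [B₀.fin == S.cnt]
11. n8.fin = -6  [B₀.fin - 9]
12. n8.lim = true  [B₀.fin > 2]
13. n9.depth = 2  [terminal]
14. n10.depth = -3  [terminal]
15. n11.live = "zw"  [terminal]
16. n8.off = "zwr"  [b.live ++ "r"]
17. n12.ok = 22  [22]
18. n13.live = "pk"  [terminal]
19. n12.env = 18  [A.ok - 4]
20. n12.fin = false  [A.ok > 22]
21. n12.lab = 22  [A.ok]
22. n14.val = false  [terminal]
23. n7.off = "wn"  ["wn"]
24. n2.off = "kwn"  ["k" ++ B₁.off]
25. n0.depth = 17  [17]
26. n0.cnt = 19  [len(B.off) + 16]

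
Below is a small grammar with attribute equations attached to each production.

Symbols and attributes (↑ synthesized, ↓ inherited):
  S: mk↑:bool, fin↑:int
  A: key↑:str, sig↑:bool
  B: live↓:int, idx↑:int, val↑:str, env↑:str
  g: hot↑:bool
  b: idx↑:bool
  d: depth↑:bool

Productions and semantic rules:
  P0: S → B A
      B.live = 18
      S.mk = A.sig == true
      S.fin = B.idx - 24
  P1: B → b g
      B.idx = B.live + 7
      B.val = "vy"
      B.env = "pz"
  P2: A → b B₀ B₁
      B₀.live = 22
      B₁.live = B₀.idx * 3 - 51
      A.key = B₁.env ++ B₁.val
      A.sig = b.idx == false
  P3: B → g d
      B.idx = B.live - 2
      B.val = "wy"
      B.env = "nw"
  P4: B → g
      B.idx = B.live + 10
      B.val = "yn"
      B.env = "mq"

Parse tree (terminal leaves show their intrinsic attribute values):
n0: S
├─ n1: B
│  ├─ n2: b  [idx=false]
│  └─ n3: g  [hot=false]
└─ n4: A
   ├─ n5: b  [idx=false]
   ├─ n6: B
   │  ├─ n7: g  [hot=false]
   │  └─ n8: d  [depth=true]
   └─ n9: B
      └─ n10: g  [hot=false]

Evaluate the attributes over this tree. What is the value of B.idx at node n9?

1. n1.live = 18  [18]
2. n2.idx = false  [terminal]
3. n3.hot = false  [terminal]
4. n1.idx = 25  [B.live + 7]
5. n1.val = "vy"  ["vy"]
6. n1.env = "pz"  ["pz"]
7. n5.idx = false  [terminal]
8. n6.live = 22  [22]
9. n7.hot = false  [terminal]
10. n8.depth = true  [terminal]
11. n6.idx = 20  [B.live - 2]
12. n6.val = "wy"  ["wy"]
13. n6.env = "nw"  ["nw"]
14. n9.live = 9  [B₀.idx * 3 - 51]
15. n10.hot = false  [terminal]
16. n9.idx = 19  [B.live + 10]
17. n9.val = "yn"  ["yn"]
18. n9.env = "mq"  ["mq"]
19. n4.key = "mqyn"  [B₁.env ++ B₁.val]
20. n4.sig = true  [b.idx == false]
21. n0.mk = true  [A.sig == true]
22. n0.fin = 1  [B.idx - 24]

19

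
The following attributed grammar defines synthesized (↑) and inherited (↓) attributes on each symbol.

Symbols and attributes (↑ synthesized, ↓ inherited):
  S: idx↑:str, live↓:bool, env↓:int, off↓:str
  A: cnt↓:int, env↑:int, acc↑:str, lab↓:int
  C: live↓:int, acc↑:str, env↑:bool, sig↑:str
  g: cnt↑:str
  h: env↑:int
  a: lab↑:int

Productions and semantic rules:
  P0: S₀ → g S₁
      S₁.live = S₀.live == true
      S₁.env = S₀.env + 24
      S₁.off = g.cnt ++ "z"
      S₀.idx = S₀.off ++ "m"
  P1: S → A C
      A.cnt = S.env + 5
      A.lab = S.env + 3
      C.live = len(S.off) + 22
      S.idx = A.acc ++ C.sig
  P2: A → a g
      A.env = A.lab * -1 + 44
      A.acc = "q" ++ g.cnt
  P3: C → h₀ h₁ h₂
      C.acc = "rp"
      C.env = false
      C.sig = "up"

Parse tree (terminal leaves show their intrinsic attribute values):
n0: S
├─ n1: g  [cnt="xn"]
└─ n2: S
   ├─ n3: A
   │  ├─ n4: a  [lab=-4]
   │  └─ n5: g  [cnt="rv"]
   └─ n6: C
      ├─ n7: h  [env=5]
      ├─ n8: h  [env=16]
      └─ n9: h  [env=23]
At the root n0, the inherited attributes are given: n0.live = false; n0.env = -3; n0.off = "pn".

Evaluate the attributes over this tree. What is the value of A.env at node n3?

1. n0.live = false  [given at root]
2. n0.env = -3  [given at root]
3. n0.off = "pn"  [given at root]
4. n1.cnt = "xn"  [terminal]
5. n2.live = false  [S₀.live == true]
6. n2.env = 21  [S₀.env + 24]
7. n2.off = "xnz"  [g.cnt ++ "z"]
8. n3.cnt = 26  [S.env + 5]
9. n3.lab = 24  [S.env + 3]
10. n4.lab = -4  [terminal]
11. n5.cnt = "rv"  [terminal]
12. n3.env = 20  [A.lab * -1 + 44]
13. n3.acc = "qrv"  ["q" ++ g.cnt]
14. n6.live = 25  [len(S.off) + 22]
15. n7.env = 5  [terminal]
16. n8.env = 16  [terminal]
17. n9.env = 23  [terminal]
18. n6.acc = "rp"  ["rp"]
19. n6.env = false  [false]
20. n6.sig = "up"  ["up"]
21. n2.idx = "qrvup"  [A.acc ++ C.sig]
22. n0.idx = "pnm"  [S₀.off ++ "m"]

20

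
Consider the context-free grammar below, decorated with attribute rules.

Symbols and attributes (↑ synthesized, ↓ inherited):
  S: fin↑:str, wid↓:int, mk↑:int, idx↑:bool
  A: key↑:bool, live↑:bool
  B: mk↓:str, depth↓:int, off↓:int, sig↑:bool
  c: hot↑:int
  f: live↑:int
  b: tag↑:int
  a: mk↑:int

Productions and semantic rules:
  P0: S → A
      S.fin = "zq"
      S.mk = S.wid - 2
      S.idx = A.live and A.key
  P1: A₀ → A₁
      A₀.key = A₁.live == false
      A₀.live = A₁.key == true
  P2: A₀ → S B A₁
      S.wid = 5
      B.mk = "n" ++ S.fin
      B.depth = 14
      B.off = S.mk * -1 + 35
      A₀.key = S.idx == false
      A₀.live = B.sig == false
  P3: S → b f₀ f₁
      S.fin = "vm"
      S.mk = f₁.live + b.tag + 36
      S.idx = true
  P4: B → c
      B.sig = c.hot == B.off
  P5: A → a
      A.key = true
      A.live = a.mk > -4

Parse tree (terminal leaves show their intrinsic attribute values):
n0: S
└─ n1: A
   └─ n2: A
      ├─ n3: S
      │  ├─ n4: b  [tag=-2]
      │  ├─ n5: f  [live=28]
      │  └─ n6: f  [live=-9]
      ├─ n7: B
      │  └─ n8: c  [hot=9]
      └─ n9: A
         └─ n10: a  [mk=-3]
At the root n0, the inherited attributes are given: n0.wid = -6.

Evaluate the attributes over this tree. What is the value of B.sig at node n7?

false

1. n0.wid = -6  [given at root]
2. n3.wid = 5  [5]
3. n4.tag = -2  [terminal]
4. n5.live = 28  [terminal]
5. n6.live = -9  [terminal]
6. n3.fin = "vm"  ["vm"]
7. n3.mk = 25  [f₁.live + b.tag + 36]
8. n3.idx = true  [true]
9. n7.mk = "nvm"  ["n" ++ S.fin]
10. n7.depth = 14  [14]
11. n7.off = 10  [S.mk * -1 + 35]
12. n8.hot = 9  [terminal]
13. n7.sig = false  [c.hot == B.off]
14. n10.mk = -3  [terminal]
15. n9.key = true  [true]
16. n9.live = true  [a.mk > -4]
17. n2.key = false  [S.idx == false]
18. n2.live = true  [B.sig == false]
19. n1.key = false  [A₁.live == false]
20. n1.live = false  [A₁.key == true]
21. n0.fin = "zq"  ["zq"]
22. n0.mk = -8  [S.wid - 2]
23. n0.idx = false  [A.live and A.key]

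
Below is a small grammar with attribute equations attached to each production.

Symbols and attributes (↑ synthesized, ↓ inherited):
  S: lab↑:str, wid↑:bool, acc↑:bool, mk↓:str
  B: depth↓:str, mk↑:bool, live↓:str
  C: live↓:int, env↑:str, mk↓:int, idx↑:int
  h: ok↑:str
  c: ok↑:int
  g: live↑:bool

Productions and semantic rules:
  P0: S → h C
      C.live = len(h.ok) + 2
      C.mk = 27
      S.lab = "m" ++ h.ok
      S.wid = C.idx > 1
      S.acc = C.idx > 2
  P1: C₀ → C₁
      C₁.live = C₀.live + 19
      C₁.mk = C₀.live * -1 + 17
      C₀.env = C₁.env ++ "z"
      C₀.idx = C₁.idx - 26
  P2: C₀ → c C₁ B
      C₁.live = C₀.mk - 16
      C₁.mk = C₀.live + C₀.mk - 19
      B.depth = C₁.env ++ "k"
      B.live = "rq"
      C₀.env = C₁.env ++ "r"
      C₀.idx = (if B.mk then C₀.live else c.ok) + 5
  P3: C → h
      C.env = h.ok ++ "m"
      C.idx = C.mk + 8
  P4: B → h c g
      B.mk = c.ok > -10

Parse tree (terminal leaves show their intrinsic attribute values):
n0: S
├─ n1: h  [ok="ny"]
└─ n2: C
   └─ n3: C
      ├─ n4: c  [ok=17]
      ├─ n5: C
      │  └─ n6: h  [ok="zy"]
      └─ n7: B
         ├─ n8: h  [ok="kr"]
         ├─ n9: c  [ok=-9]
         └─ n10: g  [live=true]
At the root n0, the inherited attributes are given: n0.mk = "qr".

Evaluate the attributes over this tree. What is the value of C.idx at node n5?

1. n0.mk = "qr"  [given at root]
2. n1.ok = "ny"  [terminal]
3. n2.live = 4  [len(h.ok) + 2]
4. n2.mk = 27  [27]
5. n3.live = 23  [C₀.live + 19]
6. n3.mk = 13  [C₀.live * -1 + 17]
7. n4.ok = 17  [terminal]
8. n5.live = -3  [C₀.mk - 16]
9. n5.mk = 17  [C₀.live + C₀.mk - 19]
10. n6.ok = "zy"  [terminal]
11. n5.env = "zym"  [h.ok ++ "m"]
12. n5.idx = 25  [C.mk + 8]
13. n7.depth = "zymk"  [C₁.env ++ "k"]
14. n7.live = "rq"  ["rq"]
15. n8.ok = "kr"  [terminal]
16. n9.ok = -9  [terminal]
17. n10.live = true  [terminal]
18. n7.mk = true  [c.ok > -10]
19. n3.env = "zymr"  [C₁.env ++ "r"]
20. n3.idx = 28  [(if B.mk then C₀.live else c.ok) + 5]
21. n2.env = "zymrz"  [C₁.env ++ "z"]
22. n2.idx = 2  [C₁.idx - 26]
23. n0.lab = "mny"  ["m" ++ h.ok]
24. n0.wid = true  [C.idx > 1]
25. n0.acc = false  [C.idx > 2]

25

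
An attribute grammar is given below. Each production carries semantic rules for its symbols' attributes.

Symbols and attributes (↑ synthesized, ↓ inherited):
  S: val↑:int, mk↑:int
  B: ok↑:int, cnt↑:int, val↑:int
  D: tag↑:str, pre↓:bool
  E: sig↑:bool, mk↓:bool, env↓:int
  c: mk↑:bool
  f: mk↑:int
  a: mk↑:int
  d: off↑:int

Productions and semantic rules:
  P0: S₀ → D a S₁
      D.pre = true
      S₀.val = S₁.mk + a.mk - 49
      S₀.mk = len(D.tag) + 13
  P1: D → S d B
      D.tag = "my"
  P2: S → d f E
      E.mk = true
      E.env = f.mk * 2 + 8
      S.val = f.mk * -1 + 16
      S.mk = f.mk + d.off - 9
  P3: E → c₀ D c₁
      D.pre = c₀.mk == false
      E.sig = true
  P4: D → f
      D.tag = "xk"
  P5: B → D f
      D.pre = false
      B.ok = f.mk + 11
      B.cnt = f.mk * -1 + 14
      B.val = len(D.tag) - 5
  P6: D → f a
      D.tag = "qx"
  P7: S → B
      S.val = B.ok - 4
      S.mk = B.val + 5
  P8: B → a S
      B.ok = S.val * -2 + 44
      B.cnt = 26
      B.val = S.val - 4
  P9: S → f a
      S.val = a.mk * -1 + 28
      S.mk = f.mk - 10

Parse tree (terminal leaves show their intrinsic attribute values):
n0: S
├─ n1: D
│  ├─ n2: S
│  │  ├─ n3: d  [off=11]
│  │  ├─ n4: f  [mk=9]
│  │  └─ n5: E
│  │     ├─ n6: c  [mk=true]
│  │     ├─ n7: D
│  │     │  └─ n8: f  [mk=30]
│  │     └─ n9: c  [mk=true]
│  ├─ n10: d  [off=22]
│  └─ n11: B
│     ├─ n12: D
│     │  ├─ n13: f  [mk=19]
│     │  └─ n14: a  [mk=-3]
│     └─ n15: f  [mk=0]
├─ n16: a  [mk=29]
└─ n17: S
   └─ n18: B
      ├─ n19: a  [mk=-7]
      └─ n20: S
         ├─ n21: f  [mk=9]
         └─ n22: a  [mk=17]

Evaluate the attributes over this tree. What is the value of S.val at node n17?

18

1. n1.pre = true  [true]
2. n3.off = 11  [terminal]
3. n4.mk = 9  [terminal]
4. n5.mk = true  [true]
5. n5.env = 26  [f.mk * 2 + 8]
6. n6.mk = true  [terminal]
7. n7.pre = false  [c₀.mk == false]
8. n8.mk = 30  [terminal]
9. n7.tag = "xk"  ["xk"]
10. n9.mk = true  [terminal]
11. n5.sig = true  [true]
12. n2.val = 7  [f.mk * -1 + 16]
13. n2.mk = 11  [f.mk + d.off - 9]
14. n10.off = 22  [terminal]
15. n12.pre = false  [false]
16. n13.mk = 19  [terminal]
17. n14.mk = -3  [terminal]
18. n12.tag = "qx"  ["qx"]
19. n15.mk = 0  [terminal]
20. n11.ok = 11  [f.mk + 11]
21. n11.cnt = 14  [f.mk * -1 + 14]
22. n11.val = -3  [len(D.tag) - 5]
23. n1.tag = "my"  ["my"]
24. n16.mk = 29  [terminal]
25. n19.mk = -7  [terminal]
26. n21.mk = 9  [terminal]
27. n22.mk = 17  [terminal]
28. n20.val = 11  [a.mk * -1 + 28]
29. n20.mk = -1  [f.mk - 10]
30. n18.ok = 22  [S.val * -2 + 44]
31. n18.cnt = 26  [26]
32. n18.val = 7  [S.val - 4]
33. n17.val = 18  [B.ok - 4]
34. n17.mk = 12  [B.val + 5]
35. n0.val = -8  [S₁.mk + a.mk - 49]
36. n0.mk = 15  [len(D.tag) + 13]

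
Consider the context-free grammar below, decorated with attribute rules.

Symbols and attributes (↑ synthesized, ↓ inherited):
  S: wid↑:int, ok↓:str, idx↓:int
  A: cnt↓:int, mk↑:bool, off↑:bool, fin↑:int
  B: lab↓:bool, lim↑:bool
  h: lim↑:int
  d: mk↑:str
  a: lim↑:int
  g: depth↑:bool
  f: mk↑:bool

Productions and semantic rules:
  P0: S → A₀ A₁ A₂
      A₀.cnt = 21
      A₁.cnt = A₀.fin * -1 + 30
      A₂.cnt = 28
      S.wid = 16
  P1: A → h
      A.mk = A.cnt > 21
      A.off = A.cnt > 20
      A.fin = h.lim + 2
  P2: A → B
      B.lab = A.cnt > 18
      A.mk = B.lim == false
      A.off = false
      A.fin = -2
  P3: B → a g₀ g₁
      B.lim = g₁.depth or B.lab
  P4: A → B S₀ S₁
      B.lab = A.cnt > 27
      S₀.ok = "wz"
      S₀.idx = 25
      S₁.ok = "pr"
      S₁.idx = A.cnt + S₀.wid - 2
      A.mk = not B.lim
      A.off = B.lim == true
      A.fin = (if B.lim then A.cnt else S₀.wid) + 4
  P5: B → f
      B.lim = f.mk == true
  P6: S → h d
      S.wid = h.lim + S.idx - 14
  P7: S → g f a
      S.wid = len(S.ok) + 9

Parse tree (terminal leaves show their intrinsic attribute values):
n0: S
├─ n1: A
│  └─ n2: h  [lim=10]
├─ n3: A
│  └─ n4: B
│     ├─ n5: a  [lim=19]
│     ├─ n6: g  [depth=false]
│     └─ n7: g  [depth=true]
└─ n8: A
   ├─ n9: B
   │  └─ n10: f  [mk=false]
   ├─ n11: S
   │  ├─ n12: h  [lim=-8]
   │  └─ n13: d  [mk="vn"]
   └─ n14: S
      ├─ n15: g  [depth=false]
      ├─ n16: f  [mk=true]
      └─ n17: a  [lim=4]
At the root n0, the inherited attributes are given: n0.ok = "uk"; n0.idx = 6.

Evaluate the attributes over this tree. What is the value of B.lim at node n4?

true

1. n0.ok = "uk"  [given at root]
2. n0.idx = 6  [given at root]
3. n1.cnt = 21  [21]
4. n2.lim = 10  [terminal]
5. n1.mk = false  [A.cnt > 21]
6. n1.off = true  [A.cnt > 20]
7. n1.fin = 12  [h.lim + 2]
8. n3.cnt = 18  [A₀.fin * -1 + 30]
9. n4.lab = false  [A.cnt > 18]
10. n5.lim = 19  [terminal]
11. n6.depth = false  [terminal]
12. n7.depth = true  [terminal]
13. n4.lim = true  [g₁.depth or B.lab]
14. n3.mk = false  [B.lim == false]
15. n3.off = false  [false]
16. n3.fin = -2  [-2]
17. n8.cnt = 28  [28]
18. n9.lab = true  [A.cnt > 27]
19. n10.mk = false  [terminal]
20. n9.lim = false  [f.mk == true]
21. n11.ok = "wz"  ["wz"]
22. n11.idx = 25  [25]
23. n12.lim = -8  [terminal]
24. n13.mk = "vn"  [terminal]
25. n11.wid = 3  [h.lim + S.idx - 14]
26. n14.ok = "pr"  ["pr"]
27. n14.idx = 29  [A.cnt + S₀.wid - 2]
28. n15.depth = false  [terminal]
29. n16.mk = true  [terminal]
30. n17.lim = 4  [terminal]
31. n14.wid = 11  [len(S.ok) + 9]
32. n8.mk = true  [not B.lim]
33. n8.off = false  [B.lim == true]
34. n8.fin = 7  [(if B.lim then A.cnt else S₀.wid) + 4]
35. n0.wid = 16  [16]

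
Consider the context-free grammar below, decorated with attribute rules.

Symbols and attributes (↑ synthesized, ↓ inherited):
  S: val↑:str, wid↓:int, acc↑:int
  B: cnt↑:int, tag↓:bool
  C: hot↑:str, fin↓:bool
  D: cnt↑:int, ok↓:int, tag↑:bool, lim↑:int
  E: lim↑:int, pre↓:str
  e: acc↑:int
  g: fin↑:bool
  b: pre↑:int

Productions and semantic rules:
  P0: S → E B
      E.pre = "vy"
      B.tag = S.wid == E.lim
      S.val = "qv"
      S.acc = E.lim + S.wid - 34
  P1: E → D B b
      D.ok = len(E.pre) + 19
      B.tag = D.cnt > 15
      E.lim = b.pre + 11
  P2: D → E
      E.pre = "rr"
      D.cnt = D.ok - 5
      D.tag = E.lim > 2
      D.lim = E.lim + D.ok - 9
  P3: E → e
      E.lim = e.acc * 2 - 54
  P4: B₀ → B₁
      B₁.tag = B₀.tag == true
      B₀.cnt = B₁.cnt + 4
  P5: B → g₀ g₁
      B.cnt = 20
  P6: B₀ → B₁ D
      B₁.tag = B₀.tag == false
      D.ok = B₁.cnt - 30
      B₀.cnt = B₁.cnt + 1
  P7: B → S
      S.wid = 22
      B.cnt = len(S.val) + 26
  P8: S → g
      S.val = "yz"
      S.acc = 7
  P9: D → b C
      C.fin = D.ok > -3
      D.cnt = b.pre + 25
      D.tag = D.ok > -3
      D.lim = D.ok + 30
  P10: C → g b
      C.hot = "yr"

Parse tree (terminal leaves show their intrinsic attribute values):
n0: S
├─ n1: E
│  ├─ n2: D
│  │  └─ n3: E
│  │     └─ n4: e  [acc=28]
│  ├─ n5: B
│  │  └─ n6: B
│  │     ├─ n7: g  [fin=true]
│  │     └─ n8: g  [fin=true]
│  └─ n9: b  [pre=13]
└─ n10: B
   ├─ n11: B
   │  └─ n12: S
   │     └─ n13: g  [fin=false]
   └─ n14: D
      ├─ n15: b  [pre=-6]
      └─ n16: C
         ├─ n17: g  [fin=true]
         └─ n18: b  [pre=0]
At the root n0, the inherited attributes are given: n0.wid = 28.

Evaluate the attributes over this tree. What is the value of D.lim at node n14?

1. n0.wid = 28  [given at root]
2. n1.pre = "vy"  ["vy"]
3. n2.ok = 21  [len(E.pre) + 19]
4. n3.pre = "rr"  ["rr"]
5. n4.acc = 28  [terminal]
6. n3.lim = 2  [e.acc * 2 - 54]
7. n2.cnt = 16  [D.ok - 5]
8. n2.tag = false  [E.lim > 2]
9. n2.lim = 14  [E.lim + D.ok - 9]
10. n5.tag = true  [D.cnt > 15]
11. n6.tag = true  [B₀.tag == true]
12. n7.fin = true  [terminal]
13. n8.fin = true  [terminal]
14. n6.cnt = 20  [20]
15. n5.cnt = 24  [B₁.cnt + 4]
16. n9.pre = 13  [terminal]
17. n1.lim = 24  [b.pre + 11]
18. n10.tag = false  [S.wid == E.lim]
19. n11.tag = true  [B₀.tag == false]
20. n12.wid = 22  [22]
21. n13.fin = false  [terminal]
22. n12.val = "yz"  ["yz"]
23. n12.acc = 7  [7]
24. n11.cnt = 28  [len(S.val) + 26]
25. n14.ok = -2  [B₁.cnt - 30]
26. n15.pre = -6  [terminal]
27. n16.fin = true  [D.ok > -3]
28. n17.fin = true  [terminal]
29. n18.pre = 0  [terminal]
30. n16.hot = "yr"  ["yr"]
31. n14.cnt = 19  [b.pre + 25]
32. n14.tag = true  [D.ok > -3]
33. n14.lim = 28  [D.ok + 30]
34. n10.cnt = 29  [B₁.cnt + 1]
35. n0.val = "qv"  ["qv"]
36. n0.acc = 18  [E.lim + S.wid - 34]

28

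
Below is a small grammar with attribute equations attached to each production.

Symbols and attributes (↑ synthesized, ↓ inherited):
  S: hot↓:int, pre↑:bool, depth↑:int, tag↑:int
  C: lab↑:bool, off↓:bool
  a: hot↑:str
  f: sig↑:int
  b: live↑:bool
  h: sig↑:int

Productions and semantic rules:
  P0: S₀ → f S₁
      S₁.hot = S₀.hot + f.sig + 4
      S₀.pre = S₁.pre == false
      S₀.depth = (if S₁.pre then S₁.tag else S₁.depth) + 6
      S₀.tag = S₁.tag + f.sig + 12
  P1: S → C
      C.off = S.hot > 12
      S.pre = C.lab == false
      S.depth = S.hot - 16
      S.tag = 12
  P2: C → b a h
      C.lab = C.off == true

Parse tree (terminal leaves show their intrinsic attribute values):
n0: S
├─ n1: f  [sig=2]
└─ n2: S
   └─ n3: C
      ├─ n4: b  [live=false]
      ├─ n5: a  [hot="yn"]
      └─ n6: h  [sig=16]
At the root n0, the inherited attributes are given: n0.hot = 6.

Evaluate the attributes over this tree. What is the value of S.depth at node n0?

18

1. n0.hot = 6  [given at root]
2. n1.sig = 2  [terminal]
3. n2.hot = 12  [S₀.hot + f.sig + 4]
4. n3.off = false  [S.hot > 12]
5. n4.live = false  [terminal]
6. n5.hot = "yn"  [terminal]
7. n6.sig = 16  [terminal]
8. n3.lab = false  [C.off == true]
9. n2.pre = true  [C.lab == false]
10. n2.depth = -4  [S.hot - 16]
11. n2.tag = 12  [12]
12. n0.pre = false  [S₁.pre == false]
13. n0.depth = 18  [(if S₁.pre then S₁.tag else S₁.depth) + 6]
14. n0.tag = 26  [S₁.tag + f.sig + 12]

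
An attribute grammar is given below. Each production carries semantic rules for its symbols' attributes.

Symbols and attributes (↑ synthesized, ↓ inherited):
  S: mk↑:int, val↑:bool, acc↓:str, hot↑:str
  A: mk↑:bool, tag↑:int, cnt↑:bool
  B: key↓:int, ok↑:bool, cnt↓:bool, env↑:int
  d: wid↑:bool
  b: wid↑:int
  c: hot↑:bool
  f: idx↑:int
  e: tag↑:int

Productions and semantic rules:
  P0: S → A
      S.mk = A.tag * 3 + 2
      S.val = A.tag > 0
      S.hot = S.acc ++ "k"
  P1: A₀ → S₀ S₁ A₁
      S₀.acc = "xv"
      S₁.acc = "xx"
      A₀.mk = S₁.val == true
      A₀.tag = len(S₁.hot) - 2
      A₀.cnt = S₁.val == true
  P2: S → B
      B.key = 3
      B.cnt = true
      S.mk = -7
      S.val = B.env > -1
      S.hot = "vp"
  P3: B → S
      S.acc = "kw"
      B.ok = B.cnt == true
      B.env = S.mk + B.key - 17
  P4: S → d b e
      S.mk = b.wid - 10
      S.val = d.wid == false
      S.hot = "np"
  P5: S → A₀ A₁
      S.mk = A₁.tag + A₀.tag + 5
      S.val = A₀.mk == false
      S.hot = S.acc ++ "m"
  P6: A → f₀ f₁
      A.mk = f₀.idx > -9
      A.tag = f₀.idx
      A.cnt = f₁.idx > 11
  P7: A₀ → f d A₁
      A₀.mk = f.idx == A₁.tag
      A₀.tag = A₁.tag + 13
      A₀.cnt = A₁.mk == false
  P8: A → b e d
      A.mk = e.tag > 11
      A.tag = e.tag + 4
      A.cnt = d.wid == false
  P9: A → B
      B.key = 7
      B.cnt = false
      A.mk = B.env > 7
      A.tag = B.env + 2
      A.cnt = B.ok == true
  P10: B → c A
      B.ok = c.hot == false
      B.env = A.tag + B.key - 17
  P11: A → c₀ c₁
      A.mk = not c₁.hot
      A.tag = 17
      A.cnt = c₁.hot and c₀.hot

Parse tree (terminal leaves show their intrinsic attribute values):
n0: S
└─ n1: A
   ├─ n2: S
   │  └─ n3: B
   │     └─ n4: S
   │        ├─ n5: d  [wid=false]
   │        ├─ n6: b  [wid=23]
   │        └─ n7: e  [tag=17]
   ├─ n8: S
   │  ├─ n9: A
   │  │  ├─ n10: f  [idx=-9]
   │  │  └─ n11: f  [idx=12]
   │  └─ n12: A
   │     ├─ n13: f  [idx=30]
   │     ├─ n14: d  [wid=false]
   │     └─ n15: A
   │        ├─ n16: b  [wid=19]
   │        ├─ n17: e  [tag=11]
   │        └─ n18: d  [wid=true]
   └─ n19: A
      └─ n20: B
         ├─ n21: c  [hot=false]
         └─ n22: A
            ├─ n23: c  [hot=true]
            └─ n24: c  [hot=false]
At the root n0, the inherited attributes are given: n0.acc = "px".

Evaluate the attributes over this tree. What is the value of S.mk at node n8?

24

1. n0.acc = "px"  [given at root]
2. n2.acc = "xv"  ["xv"]
3. n3.key = 3  [3]
4. n3.cnt = true  [true]
5. n4.acc = "kw"  ["kw"]
6. n5.wid = false  [terminal]
7. n6.wid = 23  [terminal]
8. n7.tag = 17  [terminal]
9. n4.mk = 13  [b.wid - 10]
10. n4.val = true  [d.wid == false]
11. n4.hot = "np"  ["np"]
12. n3.ok = true  [B.cnt == true]
13. n3.env = -1  [S.mk + B.key - 17]
14. n2.mk = -7  [-7]
15. n2.val = false  [B.env > -1]
16. n2.hot = "vp"  ["vp"]
17. n8.acc = "xx"  ["xx"]
18. n10.idx = -9  [terminal]
19. n11.idx = 12  [terminal]
20. n9.mk = false  [f₀.idx > -9]
21. n9.tag = -9  [f₀.idx]
22. n9.cnt = true  [f₁.idx > 11]
23. n13.idx = 30  [terminal]
24. n14.wid = false  [terminal]
25. n16.wid = 19  [terminal]
26. n17.tag = 11  [terminal]
27. n18.wid = true  [terminal]
28. n15.mk = false  [e.tag > 11]
29. n15.tag = 15  [e.tag + 4]
30. n15.cnt = false  [d.wid == false]
31. n12.mk = false  [f.idx == A₁.tag]
32. n12.tag = 28  [A₁.tag + 13]
33. n12.cnt = true  [A₁.mk == false]
34. n8.mk = 24  [A₁.tag + A₀.tag + 5]
35. n8.val = true  [A₀.mk == false]
36. n8.hot = "xxm"  [S.acc ++ "m"]
37. n20.key = 7  [7]
38. n20.cnt = false  [false]
39. n21.hot = false  [terminal]
40. n23.hot = true  [terminal]
41. n24.hot = false  [terminal]
42. n22.mk = true  [not c₁.hot]
43. n22.tag = 17  [17]
44. n22.cnt = false  [c₁.hot and c₀.hot]
45. n20.ok = true  [c.hot == false]
46. n20.env = 7  [A.tag + B.key - 17]
47. n19.mk = false  [B.env > 7]
48. n19.tag = 9  [B.env + 2]
49. n19.cnt = true  [B.ok == true]
50. n1.mk = true  [S₁.val == true]
51. n1.tag = 1  [len(S₁.hot) - 2]
52. n1.cnt = true  [S₁.val == true]
53. n0.mk = 5  [A.tag * 3 + 2]
54. n0.val = true  [A.tag > 0]
55. n0.hot = "pxk"  [S.acc ++ "k"]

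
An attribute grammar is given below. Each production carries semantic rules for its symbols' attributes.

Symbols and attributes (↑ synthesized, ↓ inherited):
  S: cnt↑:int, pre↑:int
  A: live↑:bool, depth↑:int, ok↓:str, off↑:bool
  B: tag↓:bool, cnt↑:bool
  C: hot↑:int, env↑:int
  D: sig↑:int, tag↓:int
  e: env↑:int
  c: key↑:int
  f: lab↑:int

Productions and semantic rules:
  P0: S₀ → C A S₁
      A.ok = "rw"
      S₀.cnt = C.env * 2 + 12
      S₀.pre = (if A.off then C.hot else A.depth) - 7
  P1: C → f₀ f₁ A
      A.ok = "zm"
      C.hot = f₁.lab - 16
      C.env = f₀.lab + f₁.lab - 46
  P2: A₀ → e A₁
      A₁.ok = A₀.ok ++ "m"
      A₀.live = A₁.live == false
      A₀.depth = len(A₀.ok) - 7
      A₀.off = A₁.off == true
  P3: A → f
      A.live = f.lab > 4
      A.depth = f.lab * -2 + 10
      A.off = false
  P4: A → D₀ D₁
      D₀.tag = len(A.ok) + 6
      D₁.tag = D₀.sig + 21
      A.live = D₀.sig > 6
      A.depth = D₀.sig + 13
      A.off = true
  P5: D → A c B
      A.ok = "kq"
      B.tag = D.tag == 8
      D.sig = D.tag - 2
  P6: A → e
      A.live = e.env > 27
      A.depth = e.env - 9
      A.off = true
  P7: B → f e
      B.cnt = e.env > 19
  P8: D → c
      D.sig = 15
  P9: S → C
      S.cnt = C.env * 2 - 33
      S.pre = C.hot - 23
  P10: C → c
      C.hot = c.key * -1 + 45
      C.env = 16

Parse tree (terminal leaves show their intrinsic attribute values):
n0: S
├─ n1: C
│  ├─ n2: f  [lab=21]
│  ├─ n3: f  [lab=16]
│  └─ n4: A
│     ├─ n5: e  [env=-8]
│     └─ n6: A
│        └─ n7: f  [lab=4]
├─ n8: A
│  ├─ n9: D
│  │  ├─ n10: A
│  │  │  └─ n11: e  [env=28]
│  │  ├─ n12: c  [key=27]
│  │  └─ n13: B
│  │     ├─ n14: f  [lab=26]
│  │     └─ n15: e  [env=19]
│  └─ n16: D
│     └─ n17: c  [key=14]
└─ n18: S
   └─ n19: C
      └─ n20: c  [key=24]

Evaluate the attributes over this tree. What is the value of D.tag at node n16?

27

1. n2.lab = 21  [terminal]
2. n3.lab = 16  [terminal]
3. n4.ok = "zm"  ["zm"]
4. n5.env = -8  [terminal]
5. n6.ok = "zmm"  [A₀.ok ++ "m"]
6. n7.lab = 4  [terminal]
7. n6.live = false  [f.lab > 4]
8. n6.depth = 2  [f.lab * -2 + 10]
9. n6.off = false  [false]
10. n4.live = true  [A₁.live == false]
11. n4.depth = -5  [len(A₀.ok) - 7]
12. n4.off = false  [A₁.off == true]
13. n1.hot = 0  [f₁.lab - 16]
14. n1.env = -9  [f₀.lab + f₁.lab - 46]
15. n8.ok = "rw"  ["rw"]
16. n9.tag = 8  [len(A.ok) + 6]
17. n10.ok = "kq"  ["kq"]
18. n11.env = 28  [terminal]
19. n10.live = true  [e.env > 27]
20. n10.depth = 19  [e.env - 9]
21. n10.off = true  [true]
22. n12.key = 27  [terminal]
23. n13.tag = true  [D.tag == 8]
24. n14.lab = 26  [terminal]
25. n15.env = 19  [terminal]
26. n13.cnt = false  [e.env > 19]
27. n9.sig = 6  [D.tag - 2]
28. n16.tag = 27  [D₀.sig + 21]
29. n17.key = 14  [terminal]
30. n16.sig = 15  [15]
31. n8.live = false  [D₀.sig > 6]
32. n8.depth = 19  [D₀.sig + 13]
33. n8.off = true  [true]
34. n20.key = 24  [terminal]
35. n19.hot = 21  [c.key * -1 + 45]
36. n19.env = 16  [16]
37. n18.cnt = -1  [C.env * 2 - 33]
38. n18.pre = -2  [C.hot - 23]
39. n0.cnt = -6  [C.env * 2 + 12]
40. n0.pre = -7  [(if A.off then C.hot else A.depth) - 7]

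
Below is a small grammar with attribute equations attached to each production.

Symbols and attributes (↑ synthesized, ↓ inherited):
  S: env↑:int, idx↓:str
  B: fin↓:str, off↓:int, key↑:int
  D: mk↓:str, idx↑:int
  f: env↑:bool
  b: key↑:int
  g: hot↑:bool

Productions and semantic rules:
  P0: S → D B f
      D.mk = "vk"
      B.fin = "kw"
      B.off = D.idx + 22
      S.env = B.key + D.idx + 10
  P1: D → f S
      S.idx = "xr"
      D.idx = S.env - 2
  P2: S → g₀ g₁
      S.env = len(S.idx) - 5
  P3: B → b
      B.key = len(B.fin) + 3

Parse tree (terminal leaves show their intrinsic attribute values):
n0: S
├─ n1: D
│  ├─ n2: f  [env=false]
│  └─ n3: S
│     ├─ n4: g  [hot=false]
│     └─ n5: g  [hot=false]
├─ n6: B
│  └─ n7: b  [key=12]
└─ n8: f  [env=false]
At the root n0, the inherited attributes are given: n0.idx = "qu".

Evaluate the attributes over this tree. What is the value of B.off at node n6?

1. n0.idx = "qu"  [given at root]
2. n1.mk = "vk"  ["vk"]
3. n2.env = false  [terminal]
4. n3.idx = "xr"  ["xr"]
5. n4.hot = false  [terminal]
6. n5.hot = false  [terminal]
7. n3.env = -3  [len(S.idx) - 5]
8. n1.idx = -5  [S.env - 2]
9. n6.fin = "kw"  ["kw"]
10. n6.off = 17  [D.idx + 22]
11. n7.key = 12  [terminal]
12. n6.key = 5  [len(B.fin) + 3]
13. n8.env = false  [terminal]
14. n0.env = 10  [B.key + D.idx + 10]

17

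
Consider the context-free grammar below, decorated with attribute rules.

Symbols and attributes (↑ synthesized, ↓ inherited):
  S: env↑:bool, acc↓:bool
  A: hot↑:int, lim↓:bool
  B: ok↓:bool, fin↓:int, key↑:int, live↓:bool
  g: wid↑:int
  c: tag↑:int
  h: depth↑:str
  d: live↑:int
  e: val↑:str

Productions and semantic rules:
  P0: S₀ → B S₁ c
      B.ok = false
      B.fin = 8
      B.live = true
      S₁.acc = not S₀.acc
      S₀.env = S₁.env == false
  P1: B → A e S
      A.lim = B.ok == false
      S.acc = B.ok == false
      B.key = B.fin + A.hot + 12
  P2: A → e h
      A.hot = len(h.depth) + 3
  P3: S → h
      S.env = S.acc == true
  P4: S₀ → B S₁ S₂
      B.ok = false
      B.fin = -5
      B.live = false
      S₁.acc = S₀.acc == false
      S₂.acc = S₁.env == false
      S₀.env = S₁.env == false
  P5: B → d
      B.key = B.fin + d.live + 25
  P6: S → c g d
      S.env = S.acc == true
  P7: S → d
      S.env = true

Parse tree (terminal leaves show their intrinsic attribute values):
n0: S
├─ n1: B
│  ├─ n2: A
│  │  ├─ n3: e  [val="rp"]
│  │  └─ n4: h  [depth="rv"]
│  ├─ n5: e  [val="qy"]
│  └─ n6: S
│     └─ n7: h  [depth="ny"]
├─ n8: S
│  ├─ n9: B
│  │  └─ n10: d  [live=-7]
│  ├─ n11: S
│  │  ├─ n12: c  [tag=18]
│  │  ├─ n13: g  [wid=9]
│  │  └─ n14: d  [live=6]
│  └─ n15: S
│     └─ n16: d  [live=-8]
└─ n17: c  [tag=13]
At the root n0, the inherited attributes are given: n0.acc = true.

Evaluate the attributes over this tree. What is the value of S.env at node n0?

1. n0.acc = true  [given at root]
2. n1.ok = false  [false]
3. n1.fin = 8  [8]
4. n1.live = true  [true]
5. n2.lim = true  [B.ok == false]
6. n3.val = "rp"  [terminal]
7. n4.depth = "rv"  [terminal]
8. n2.hot = 5  [len(h.depth) + 3]
9. n5.val = "qy"  [terminal]
10. n6.acc = true  [B.ok == false]
11. n7.depth = "ny"  [terminal]
12. n6.env = true  [S.acc == true]
13. n1.key = 25  [B.fin + A.hot + 12]
14. n8.acc = false  [not S₀.acc]
15. n9.ok = false  [false]
16. n9.fin = -5  [-5]
17. n9.live = false  [false]
18. n10.live = -7  [terminal]
19. n9.key = 13  [B.fin + d.live + 25]
20. n11.acc = true  [S₀.acc == false]
21. n12.tag = 18  [terminal]
22. n13.wid = 9  [terminal]
23. n14.live = 6  [terminal]
24. n11.env = true  [S.acc == true]
25. n15.acc = false  [S₁.env == false]
26. n16.live = -8  [terminal]
27. n15.env = true  [true]
28. n8.env = false  [S₁.env == false]
29. n17.tag = 13  [terminal]
30. n0.env = true  [S₁.env == false]

true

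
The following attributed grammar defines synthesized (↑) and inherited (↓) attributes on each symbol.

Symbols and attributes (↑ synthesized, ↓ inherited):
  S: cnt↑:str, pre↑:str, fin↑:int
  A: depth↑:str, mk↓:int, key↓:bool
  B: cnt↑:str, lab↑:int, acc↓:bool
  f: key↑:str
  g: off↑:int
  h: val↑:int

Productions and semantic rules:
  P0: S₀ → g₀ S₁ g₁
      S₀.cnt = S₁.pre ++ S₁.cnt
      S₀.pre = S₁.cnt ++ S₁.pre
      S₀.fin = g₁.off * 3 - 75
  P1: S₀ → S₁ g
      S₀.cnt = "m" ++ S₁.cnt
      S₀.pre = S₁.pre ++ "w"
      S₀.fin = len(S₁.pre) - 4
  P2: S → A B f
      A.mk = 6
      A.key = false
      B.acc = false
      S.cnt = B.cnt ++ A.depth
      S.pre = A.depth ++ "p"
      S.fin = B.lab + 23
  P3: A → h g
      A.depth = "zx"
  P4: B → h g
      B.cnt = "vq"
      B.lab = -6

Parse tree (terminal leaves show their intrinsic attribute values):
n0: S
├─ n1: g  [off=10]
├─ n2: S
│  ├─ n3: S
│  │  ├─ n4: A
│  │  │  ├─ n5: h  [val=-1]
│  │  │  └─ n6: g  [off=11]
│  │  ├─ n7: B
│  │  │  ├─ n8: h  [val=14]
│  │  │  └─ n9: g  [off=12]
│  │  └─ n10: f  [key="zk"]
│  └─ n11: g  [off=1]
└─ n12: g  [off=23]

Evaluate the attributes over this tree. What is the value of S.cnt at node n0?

"zxpwmvqzx"

1. n1.off = 10  [terminal]
2. n4.mk = 6  [6]
3. n4.key = false  [false]
4. n5.val = -1  [terminal]
5. n6.off = 11  [terminal]
6. n4.depth = "zx"  ["zx"]
7. n7.acc = false  [false]
8. n8.val = 14  [terminal]
9. n9.off = 12  [terminal]
10. n7.cnt = "vq"  ["vq"]
11. n7.lab = -6  [-6]
12. n10.key = "zk"  [terminal]
13. n3.cnt = "vqzx"  [B.cnt ++ A.depth]
14. n3.pre = "zxp"  [A.depth ++ "p"]
15. n3.fin = 17  [B.lab + 23]
16. n11.off = 1  [terminal]
17. n2.cnt = "mvqzx"  ["m" ++ S₁.cnt]
18. n2.pre = "zxpw"  [S₁.pre ++ "w"]
19. n2.fin = -1  [len(S₁.pre) - 4]
20. n12.off = 23  [terminal]
21. n0.cnt = "zxpwmvqzx"  [S₁.pre ++ S₁.cnt]
22. n0.pre = "mvqzxzxpw"  [S₁.cnt ++ S₁.pre]
23. n0.fin = -6  [g₁.off * 3 - 75]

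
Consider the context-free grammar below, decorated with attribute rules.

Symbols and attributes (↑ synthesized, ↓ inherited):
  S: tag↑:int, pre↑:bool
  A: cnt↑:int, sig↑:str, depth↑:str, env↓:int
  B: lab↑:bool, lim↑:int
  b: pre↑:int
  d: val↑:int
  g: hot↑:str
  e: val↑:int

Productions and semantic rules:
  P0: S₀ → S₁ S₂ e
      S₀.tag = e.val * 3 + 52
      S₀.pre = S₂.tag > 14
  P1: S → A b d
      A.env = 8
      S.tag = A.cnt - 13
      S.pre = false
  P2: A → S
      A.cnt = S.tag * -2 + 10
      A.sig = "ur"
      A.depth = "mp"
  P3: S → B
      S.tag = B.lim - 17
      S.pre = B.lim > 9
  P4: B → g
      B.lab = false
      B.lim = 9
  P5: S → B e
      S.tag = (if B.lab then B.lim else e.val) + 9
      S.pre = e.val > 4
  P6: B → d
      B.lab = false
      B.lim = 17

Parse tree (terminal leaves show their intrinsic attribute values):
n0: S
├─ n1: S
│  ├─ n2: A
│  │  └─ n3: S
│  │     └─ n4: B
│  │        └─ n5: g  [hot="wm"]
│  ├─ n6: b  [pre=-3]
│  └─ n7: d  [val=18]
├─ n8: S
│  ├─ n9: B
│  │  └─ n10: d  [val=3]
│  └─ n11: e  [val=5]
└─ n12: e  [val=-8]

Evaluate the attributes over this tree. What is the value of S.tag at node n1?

1. n2.env = 8  [8]
2. n5.hot = "wm"  [terminal]
3. n4.lab = false  [false]
4. n4.lim = 9  [9]
5. n3.tag = -8  [B.lim - 17]
6. n3.pre = false  [B.lim > 9]
7. n2.cnt = 26  [S.tag * -2 + 10]
8. n2.sig = "ur"  ["ur"]
9. n2.depth = "mp"  ["mp"]
10. n6.pre = -3  [terminal]
11. n7.val = 18  [terminal]
12. n1.tag = 13  [A.cnt - 13]
13. n1.pre = false  [false]
14. n10.val = 3  [terminal]
15. n9.lab = false  [false]
16. n9.lim = 17  [17]
17. n11.val = 5  [terminal]
18. n8.tag = 14  [(if B.lab then B.lim else e.val) + 9]
19. n8.pre = true  [e.val > 4]
20. n12.val = -8  [terminal]
21. n0.tag = 28  [e.val * 3 + 52]
22. n0.pre = false  [S₂.tag > 14]

13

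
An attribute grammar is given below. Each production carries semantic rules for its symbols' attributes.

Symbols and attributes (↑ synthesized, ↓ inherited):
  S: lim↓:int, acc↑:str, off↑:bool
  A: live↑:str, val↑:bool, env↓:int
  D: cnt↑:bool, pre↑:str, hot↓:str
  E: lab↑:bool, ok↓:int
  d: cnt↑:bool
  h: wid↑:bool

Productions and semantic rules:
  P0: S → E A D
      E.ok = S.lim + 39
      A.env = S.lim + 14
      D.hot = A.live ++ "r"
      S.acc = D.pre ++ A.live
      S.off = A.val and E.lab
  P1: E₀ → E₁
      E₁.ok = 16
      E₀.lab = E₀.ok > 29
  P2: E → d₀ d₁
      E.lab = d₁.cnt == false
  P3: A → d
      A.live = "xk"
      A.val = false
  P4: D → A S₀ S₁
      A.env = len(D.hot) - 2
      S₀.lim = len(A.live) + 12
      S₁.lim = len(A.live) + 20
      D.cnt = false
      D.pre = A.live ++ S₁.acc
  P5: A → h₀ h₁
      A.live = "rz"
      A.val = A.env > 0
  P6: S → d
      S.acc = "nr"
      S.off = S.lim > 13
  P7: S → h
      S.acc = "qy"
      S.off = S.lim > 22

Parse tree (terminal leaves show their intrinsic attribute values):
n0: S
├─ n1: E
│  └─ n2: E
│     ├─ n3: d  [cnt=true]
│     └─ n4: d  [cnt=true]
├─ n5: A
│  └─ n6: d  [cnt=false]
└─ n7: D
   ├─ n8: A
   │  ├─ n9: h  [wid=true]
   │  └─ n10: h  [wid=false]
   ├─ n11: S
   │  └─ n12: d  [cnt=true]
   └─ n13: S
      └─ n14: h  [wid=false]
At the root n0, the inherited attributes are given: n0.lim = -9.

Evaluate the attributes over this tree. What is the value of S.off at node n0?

false

1. n0.lim = -9  [given at root]
2. n1.ok = 30  [S.lim + 39]
3. n2.ok = 16  [16]
4. n3.cnt = true  [terminal]
5. n4.cnt = true  [terminal]
6. n2.lab = false  [d₁.cnt == false]
7. n1.lab = true  [E₀.ok > 29]
8. n5.env = 5  [S.lim + 14]
9. n6.cnt = false  [terminal]
10. n5.live = "xk"  ["xk"]
11. n5.val = false  [false]
12. n7.hot = "xkr"  [A.live ++ "r"]
13. n8.env = 1  [len(D.hot) - 2]
14. n9.wid = true  [terminal]
15. n10.wid = false  [terminal]
16. n8.live = "rz"  ["rz"]
17. n8.val = true  [A.env > 0]
18. n11.lim = 14  [len(A.live) + 12]
19. n12.cnt = true  [terminal]
20. n11.acc = "nr"  ["nr"]
21. n11.off = true  [S.lim > 13]
22. n13.lim = 22  [len(A.live) + 20]
23. n14.wid = false  [terminal]
24. n13.acc = "qy"  ["qy"]
25. n13.off = false  [S.lim > 22]
26. n7.cnt = false  [false]
27. n7.pre = "rzqy"  [A.live ++ S₁.acc]
28. n0.acc = "rzqyxk"  [D.pre ++ A.live]
29. n0.off = false  [A.val and E.lab]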